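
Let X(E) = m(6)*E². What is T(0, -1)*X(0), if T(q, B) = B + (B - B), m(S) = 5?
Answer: 0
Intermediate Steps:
T(q, B) = B (T(q, B) = B + 0 = B)
X(E) = 5*E²
T(0, -1)*X(0) = -5*0² = -5*0 = -1*0 = 0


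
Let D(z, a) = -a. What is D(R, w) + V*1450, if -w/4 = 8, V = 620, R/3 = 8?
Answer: 899032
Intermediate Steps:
R = 24 (R = 3*8 = 24)
w = -32 (w = -4*8 = -32)
D(R, w) + V*1450 = -1*(-32) + 620*1450 = 32 + 899000 = 899032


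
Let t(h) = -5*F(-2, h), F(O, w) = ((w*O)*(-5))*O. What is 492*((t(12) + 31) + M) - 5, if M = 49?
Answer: 629755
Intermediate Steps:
F(O, w) = -5*w*O² (F(O, w) = ((O*w)*(-5))*O = (-5*O*w)*O = -5*w*O²)
t(h) = 100*h (t(h) = -(-25)*h*(-2)² = -(-25)*h*4 = -(-100)*h = 100*h)
492*((t(12) + 31) + M) - 5 = 492*((100*12 + 31) + 49) - 5 = 492*((1200 + 31) + 49) - 5 = 492*(1231 + 49) - 5 = 492*1280 - 5 = 629760 - 5 = 629755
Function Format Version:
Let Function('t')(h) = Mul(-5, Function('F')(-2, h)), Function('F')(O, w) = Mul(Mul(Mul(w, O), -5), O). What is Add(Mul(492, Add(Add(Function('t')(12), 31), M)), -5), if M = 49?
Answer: 629755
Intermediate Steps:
Function('F')(O, w) = Mul(-5, w, Pow(O, 2)) (Function('F')(O, w) = Mul(Mul(Mul(O, w), -5), O) = Mul(Mul(-5, O, w), O) = Mul(-5, w, Pow(O, 2)))
Function('t')(h) = Mul(100, h) (Function('t')(h) = Mul(-5, Mul(-5, h, Pow(-2, 2))) = Mul(-5, Mul(-5, h, 4)) = Mul(-5, Mul(-20, h)) = Mul(100, h))
Add(Mul(492, Add(Add(Function('t')(12), 31), M)), -5) = Add(Mul(492, Add(Add(Mul(100, 12), 31), 49)), -5) = Add(Mul(492, Add(Add(1200, 31), 49)), -5) = Add(Mul(492, Add(1231, 49)), -5) = Add(Mul(492, 1280), -5) = Add(629760, -5) = 629755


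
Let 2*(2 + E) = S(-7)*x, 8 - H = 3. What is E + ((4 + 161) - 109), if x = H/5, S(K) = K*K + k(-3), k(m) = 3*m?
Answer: 74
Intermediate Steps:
H = 5 (H = 8 - 1*3 = 8 - 3 = 5)
S(K) = -9 + K² (S(K) = K*K + 3*(-3) = K² - 9 = -9 + K²)
x = 1 (x = 5/5 = 5*(⅕) = 1)
E = 18 (E = -2 + ((-9 + (-7)²)*1)/2 = -2 + ((-9 + 49)*1)/2 = -2 + (40*1)/2 = -2 + (½)*40 = -2 + 20 = 18)
E + ((4 + 161) - 109) = 18 + ((4 + 161) - 109) = 18 + (165 - 109) = 18 + 56 = 74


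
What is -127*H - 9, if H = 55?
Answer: -6994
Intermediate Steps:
-127*H - 9 = -127*55 - 9 = -6985 - 9 = -6994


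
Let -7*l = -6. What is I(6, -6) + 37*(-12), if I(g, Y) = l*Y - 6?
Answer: -3186/7 ≈ -455.14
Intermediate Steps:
l = 6/7 (l = -⅐*(-6) = 6/7 ≈ 0.85714)
I(g, Y) = -6 + 6*Y/7 (I(g, Y) = 6*Y/7 - 6 = -6 + 6*Y/7)
I(6, -6) + 37*(-12) = (-6 + (6/7)*(-6)) + 37*(-12) = (-6 - 36/7) - 444 = -78/7 - 444 = -3186/7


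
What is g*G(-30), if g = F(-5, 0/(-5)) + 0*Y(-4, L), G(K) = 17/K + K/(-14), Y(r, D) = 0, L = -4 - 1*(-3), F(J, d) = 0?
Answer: 0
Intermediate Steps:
L = -1 (L = -4 + 3 = -1)
G(K) = 17/K - K/14 (G(K) = 17/K + K*(-1/14) = 17/K - K/14)
g = 0 (g = 0 + 0*0 = 0 + 0 = 0)
g*G(-30) = 0*(17/(-30) - 1/14*(-30)) = 0*(17*(-1/30) + 15/7) = 0*(-17/30 + 15/7) = 0*(331/210) = 0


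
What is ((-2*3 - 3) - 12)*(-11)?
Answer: 231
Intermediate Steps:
((-2*3 - 3) - 12)*(-11) = ((-6 - 3) - 12)*(-11) = (-9 - 12)*(-11) = -21*(-11) = 231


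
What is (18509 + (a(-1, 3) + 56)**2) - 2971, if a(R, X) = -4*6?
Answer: 16562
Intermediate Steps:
a(R, X) = -24
(18509 + (a(-1, 3) + 56)**2) - 2971 = (18509 + (-24 + 56)**2) - 2971 = (18509 + 32**2) - 2971 = (18509 + 1024) - 2971 = 19533 - 2971 = 16562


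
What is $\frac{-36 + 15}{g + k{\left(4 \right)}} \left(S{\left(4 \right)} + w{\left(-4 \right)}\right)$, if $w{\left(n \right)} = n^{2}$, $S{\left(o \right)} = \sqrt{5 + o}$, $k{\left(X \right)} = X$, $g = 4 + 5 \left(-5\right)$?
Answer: $\frac{399}{17} \approx 23.471$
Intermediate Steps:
$g = -21$ ($g = 4 - 25 = -21$)
$\frac{-36 + 15}{g + k{\left(4 \right)}} \left(S{\left(4 \right)} + w{\left(-4 \right)}\right) = \frac{-36 + 15}{-21 + 4} \left(\sqrt{5 + 4} + \left(-4\right)^{2}\right) = - \frac{21}{-17} \left(\sqrt{9} + 16\right) = \left(-21\right) \left(- \frac{1}{17}\right) \left(3 + 16\right) = \frac{21}{17} \cdot 19 = \frac{399}{17}$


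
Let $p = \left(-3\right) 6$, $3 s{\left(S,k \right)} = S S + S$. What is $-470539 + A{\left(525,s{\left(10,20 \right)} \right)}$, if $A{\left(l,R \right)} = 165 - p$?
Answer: $-470356$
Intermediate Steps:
$s{\left(S,k \right)} = \frac{S}{3} + \frac{S^{2}}{3}$ ($s{\left(S,k \right)} = \frac{S S + S}{3} = \frac{S^{2} + S}{3} = \frac{S + S^{2}}{3} = \frac{S}{3} + \frac{S^{2}}{3}$)
$p = -18$
$A{\left(l,R \right)} = 183$ ($A{\left(l,R \right)} = 165 - -18 = 165 + 18 = 183$)
$-470539 + A{\left(525,s{\left(10,20 \right)} \right)} = -470539 + 183 = -470356$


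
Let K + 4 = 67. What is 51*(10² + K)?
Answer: 8313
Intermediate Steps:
K = 63 (K = -4 + 67 = 63)
51*(10² + K) = 51*(10² + 63) = 51*(100 + 63) = 51*163 = 8313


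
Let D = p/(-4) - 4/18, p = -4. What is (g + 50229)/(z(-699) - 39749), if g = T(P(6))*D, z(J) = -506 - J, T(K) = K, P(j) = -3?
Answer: -37670/29667 ≈ -1.2698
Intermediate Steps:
D = 7/9 (D = -4/(-4) - 4/18 = -4*(-¼) - 4*1/18 = 1 - 2/9 = 7/9 ≈ 0.77778)
g = -7/3 (g = -3*7/9 = -7/3 ≈ -2.3333)
(g + 50229)/(z(-699) - 39749) = (-7/3 + 50229)/((-506 - 1*(-699)) - 39749) = 150680/(3*((-506 + 699) - 39749)) = 150680/(3*(193 - 39749)) = (150680/3)/(-39556) = (150680/3)*(-1/39556) = -37670/29667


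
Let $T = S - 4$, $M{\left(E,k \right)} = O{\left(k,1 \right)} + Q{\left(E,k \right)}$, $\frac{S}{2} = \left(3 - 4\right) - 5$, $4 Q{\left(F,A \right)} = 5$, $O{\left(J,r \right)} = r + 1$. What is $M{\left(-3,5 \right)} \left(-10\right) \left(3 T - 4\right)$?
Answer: $1690$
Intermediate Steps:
$O{\left(J,r \right)} = 1 + r$
$Q{\left(F,A \right)} = \frac{5}{4}$ ($Q{\left(F,A \right)} = \frac{1}{4} \cdot 5 = \frac{5}{4}$)
$S = -12$ ($S = 2 \left(\left(3 - 4\right) - 5\right) = 2 \left(-1 - 5\right) = 2 \left(-6\right) = -12$)
$M{\left(E,k \right)} = \frac{13}{4}$ ($M{\left(E,k \right)} = \left(1 + 1\right) + \frac{5}{4} = 2 + \frac{5}{4} = \frac{13}{4}$)
$T = -16$ ($T = -12 - 4 = -16$)
$M{\left(-3,5 \right)} \left(-10\right) \left(3 T - 4\right) = \frac{13}{4} \left(-10\right) \left(3 \left(-16\right) - 4\right) = - \frac{65 \left(-48 - 4\right)}{2} = \left(- \frac{65}{2}\right) \left(-52\right) = 1690$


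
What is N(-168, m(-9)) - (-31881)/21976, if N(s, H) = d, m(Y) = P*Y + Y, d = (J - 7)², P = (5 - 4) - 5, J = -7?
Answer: 4339177/21976 ≈ 197.45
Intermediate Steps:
P = -4 (P = 1 - 5 = -4)
d = 196 (d = (-7 - 7)² = (-14)² = 196)
m(Y) = -3*Y (m(Y) = -4*Y + Y = -3*Y)
N(s, H) = 196
N(-168, m(-9)) - (-31881)/21976 = 196 - (-31881)/21976 = 196 - 1*(-31881/21976) = 196 + 31881/21976 = 4339177/21976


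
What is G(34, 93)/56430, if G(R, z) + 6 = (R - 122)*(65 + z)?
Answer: -1391/5643 ≈ -0.24650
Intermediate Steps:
G(R, z) = -6 + (-122 + R)*(65 + z) (G(R, z) = -6 + (R - 122)*(65 + z) = -6 + (-122 + R)*(65 + z))
G(34, 93)/56430 = (-7936 - 122*93 + 65*34 + 34*93)/56430 = (-7936 - 11346 + 2210 + 3162)*(1/56430) = -13910*1/56430 = -1391/5643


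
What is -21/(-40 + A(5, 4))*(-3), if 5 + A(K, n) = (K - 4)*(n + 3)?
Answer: -63/38 ≈ -1.6579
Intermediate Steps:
A(K, n) = -5 + (-4 + K)*(3 + n) (A(K, n) = -5 + (K - 4)*(n + 3) = -5 + (-4 + K)*(3 + n))
-21/(-40 + A(5, 4))*(-3) = -21/(-40 + (-17 - 4*4 + 3*5 + 5*4))*(-3) = -21/(-40 + (-17 - 16 + 15 + 20))*(-3) = -21/(-40 + 2)*(-3) = -21/(-38)*(-3) = -21*(-1/38)*(-3) = (21/38)*(-3) = -63/38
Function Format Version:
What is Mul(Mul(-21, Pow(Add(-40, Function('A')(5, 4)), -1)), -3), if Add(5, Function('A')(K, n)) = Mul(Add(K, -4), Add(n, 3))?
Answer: Rational(-63, 38) ≈ -1.6579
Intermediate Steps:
Function('A')(K, n) = Add(-5, Mul(Add(-4, K), Add(3, n))) (Function('A')(K, n) = Add(-5, Mul(Add(K, -4), Add(n, 3))) = Add(-5, Mul(Add(-4, K), Add(3, n))))
Mul(Mul(-21, Pow(Add(-40, Function('A')(5, 4)), -1)), -3) = Mul(Mul(-21, Pow(Add(-40, Add(-17, Mul(-4, 4), Mul(3, 5), Mul(5, 4))), -1)), -3) = Mul(Mul(-21, Pow(Add(-40, Add(-17, -16, 15, 20)), -1)), -3) = Mul(Mul(-21, Pow(Add(-40, 2), -1)), -3) = Mul(Mul(-21, Pow(-38, -1)), -3) = Mul(Mul(-21, Rational(-1, 38)), -3) = Mul(Rational(21, 38), -3) = Rational(-63, 38)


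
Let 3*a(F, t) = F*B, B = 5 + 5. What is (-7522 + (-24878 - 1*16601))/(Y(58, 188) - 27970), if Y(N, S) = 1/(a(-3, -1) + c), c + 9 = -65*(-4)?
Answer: 11809241/6740769 ≈ 1.7519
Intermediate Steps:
B = 10
a(F, t) = 10*F/3 (a(F, t) = (F*10)/3 = (10*F)/3 = 10*F/3)
c = 251 (c = -9 - 65*(-4) = -9 + 260 = 251)
Y(N, S) = 1/241 (Y(N, S) = 1/((10/3)*(-3) + 251) = 1/(-10 + 251) = 1/241)
(-7522 + (-24878 - 1*16601))/(Y(58, 188) - 27970) = (-7522 + (-24878 - 1*16601))/(1/241 - 27970) = (-7522 + (-24878 - 16601))/(-6740769/241) = (-7522 - 41479)*(-241/6740769) = -49001*(-241/6740769) = 11809241/6740769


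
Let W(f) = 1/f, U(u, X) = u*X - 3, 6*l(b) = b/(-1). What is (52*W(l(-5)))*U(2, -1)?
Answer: -312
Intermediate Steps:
l(b) = -b/6 (l(b) = (b/(-1))/6 = (b*(-1))/6 = (-b)/6 = -b/6)
U(u, X) = -3 + X*u (U(u, X) = X*u - 3 = -3 + X*u)
(52*W(l(-5)))*U(2, -1) = (52/((-1/6*(-5))))*(-3 - 1*2) = (52/(5/6))*(-3 - 2) = (52*(6/5))*(-5) = (312/5)*(-5) = -312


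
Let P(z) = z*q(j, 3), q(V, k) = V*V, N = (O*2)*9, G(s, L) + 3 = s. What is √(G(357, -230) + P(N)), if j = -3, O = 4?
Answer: √1002 ≈ 31.654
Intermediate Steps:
G(s, L) = -3 + s
N = 72 (N = (4*2)*9 = 8*9 = 72)
q(V, k) = V²
P(z) = 9*z (P(z) = z*(-3)² = z*9 = 9*z)
√(G(357, -230) + P(N)) = √((-3 + 357) + 9*72) = √(354 + 648) = √1002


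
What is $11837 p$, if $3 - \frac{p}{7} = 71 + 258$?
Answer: $-27012034$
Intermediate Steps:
$p = -2282$ ($p = 21 - 7 \left(71 + 258\right) = 21 - 2303 = -2282$)
$11837 p = 11837 \left(-2282\right) = -27012034$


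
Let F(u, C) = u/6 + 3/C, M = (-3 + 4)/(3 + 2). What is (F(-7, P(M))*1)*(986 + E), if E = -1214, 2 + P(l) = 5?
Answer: 38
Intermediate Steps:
M = 1/5 ≈ 0.20000
P(l) = 3 (P(l) = -2 + 5 = 3)
F(u, C) = 3/C + u/6 (F(u, C) = u*(1/6) + 3/C = u/6 + 3/C = 3/C + u/6)
(F(-7, P(M))*1)*(986 + E) = ((3/3 + (1/6)*(-7))*1)*(986 - 1214) = ((3*(1/3) - 7/6)*1)*(-228) = ((1 - 7/6)*1)*(-228) = -1/6*1*(-228) = -1/6*(-228) = 38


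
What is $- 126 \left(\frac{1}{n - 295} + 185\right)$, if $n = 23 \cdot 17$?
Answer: $- \frac{372981}{16} \approx -23311.0$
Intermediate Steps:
$n = 391$
$- 126 \left(\frac{1}{n - 295} + 185\right) = - 126 \left(\frac{1}{391 - 295} + 185\right) = - 126 \left(\frac{1}{96} + 185\right) = \left(-126\right) \frac{17761}{96} = - \frac{372981}{16}$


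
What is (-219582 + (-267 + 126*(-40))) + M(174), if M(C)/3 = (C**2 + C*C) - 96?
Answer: -43521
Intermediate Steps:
M(C) = -288 + 6*C**2 (M(C) = 3*((C**2 + C*C) - 96) = 3*((C**2 + C**2) - 96) = 3*(2*C**2 - 96) = 3*(-96 + 2*C**2) = -288 + 6*C**2)
(-219582 + (-267 + 126*(-40))) + M(174) = (-219582 + (-267 + 126*(-40))) + (-288 + 6*174**2) = (-219582 + (-267 - 5040)) + (-288 + 6*30276) = (-219582 - 5307) + (-288 + 181656) = -224889 + 181368 = -43521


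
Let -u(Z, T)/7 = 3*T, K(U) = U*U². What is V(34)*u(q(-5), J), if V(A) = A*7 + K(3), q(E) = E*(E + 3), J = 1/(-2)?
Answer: 5565/2 ≈ 2782.5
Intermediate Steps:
K(U) = U³
J = -½ ≈ -0.50000
q(E) = E*(3 + E)
u(Z, T) = -21*T
V(A) = 27 + 7*A (V(A) = A*7 + 3³ = 7*A + 27 = 27 + 7*A)
V(34)*u(q(-5), J) = (27 + 7*34)*(-21*(-½)) = (27 + 238)*(21/2) = 265*(21/2) = 5565/2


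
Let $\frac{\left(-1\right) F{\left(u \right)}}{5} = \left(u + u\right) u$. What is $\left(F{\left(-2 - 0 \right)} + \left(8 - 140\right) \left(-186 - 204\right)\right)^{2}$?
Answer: $2646073600$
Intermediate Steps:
$F{\left(u \right)} = - 10 u^{2}$ ($F{\left(u \right)} = - 5 \left(u + u\right) u = - 5 \cdot 2 u u = - 5 \cdot 2 u^{2} = - 10 u^{2}$)
$\left(F{\left(-2 - 0 \right)} + \left(8 - 140\right) \left(-186 - 204\right)\right)^{2} = \left(- 10 \left(-2 - 0\right)^{2} + \left(8 - 140\right) \left(-186 - 204\right)\right)^{2} = \left(- 10 \left(-2 + 0\right)^{2} - -51480\right)^{2} = \left(- 10 \left(-2\right)^{2} + 51480\right)^{2} = \left(\left(-10\right) 4 + 51480\right)^{2} = \left(-40 + 51480\right)^{2} = 51440^{2} = 2646073600$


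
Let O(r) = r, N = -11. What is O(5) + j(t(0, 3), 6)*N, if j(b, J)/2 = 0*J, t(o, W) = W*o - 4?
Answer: 5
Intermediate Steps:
t(o, W) = -4 + W*o
j(b, J) = 0 (j(b, J) = 2*(0*J) = 2*0 = 0)
O(5) + j(t(0, 3), 6)*N = 5 + 0*(-11) = 5 + 0 = 5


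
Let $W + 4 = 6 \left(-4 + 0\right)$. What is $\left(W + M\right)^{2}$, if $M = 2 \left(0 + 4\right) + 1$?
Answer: $361$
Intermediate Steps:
$M = 9$ ($M = 2 \cdot 4 + 1 = 8 + 1 = 9$)
$W = -28$ ($W = -4 + 6 \left(-4 + 0\right) = -4 + 6 \left(-4\right) = -4 - 24 = -28$)
$\left(W + M\right)^{2} = \left(-28 + 9\right)^{2} = \left(-19\right)^{2} = 361$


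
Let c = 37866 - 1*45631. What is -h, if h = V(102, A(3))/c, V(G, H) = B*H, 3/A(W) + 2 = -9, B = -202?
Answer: 606/85415 ≈ 0.0070948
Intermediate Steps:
A(W) = -3/11 (A(W) = 3/(-2 - 9) = 3/(-11) = 3*(-1/11) = -3/11)
c = -7765 (c = 37866 - 45631 = -7765)
V(G, H) = -202*H
h = -606/85415 (h = -202*(-3/11)/(-7765) = (606/11)*(-1/7765) = -606/85415 ≈ -0.0070948)
-h = -1*(-606/85415) = 606/85415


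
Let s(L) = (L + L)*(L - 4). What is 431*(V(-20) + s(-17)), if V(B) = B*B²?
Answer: -3140266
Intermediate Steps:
s(L) = 2*L*(-4 + L) (s(L) = (2*L)*(-4 + L) = 2*L*(-4 + L))
V(B) = B³
431*(V(-20) + s(-17)) = 431*((-20)³ + 2*(-17)*(-4 - 17)) = 431*(-8000 + 2*(-17)*(-21)) = 431*(-8000 + 714) = 431*(-7286) = -3140266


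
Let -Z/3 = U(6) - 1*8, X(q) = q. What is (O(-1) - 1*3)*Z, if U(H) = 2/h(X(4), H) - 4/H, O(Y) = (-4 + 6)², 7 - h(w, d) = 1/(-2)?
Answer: 126/5 ≈ 25.200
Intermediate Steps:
h(w, d) = 15/2 (h(w, d) = 7 - 1/(-2) = 7 - 1*(-½) = 7 + ½ = 15/2)
O(Y) = 4 (O(Y) = 2² = 4)
U(H) = 4/15 - 4/H (U(H) = 2/(15/2) - 4/H = 2*(2/15) - 4/H = 4/15 - 4/H)
Z = 126/5 (Z = -3*((4/15 - 4/6) - 1*8) = -3*((4/15 - 4*⅙) - 8) = -3*((4/15 - ⅔) - 8) = -3*(-⅖ - 8) = -3*(-42/5) = 126/5 ≈ 25.200)
(O(-1) - 1*3)*Z = (4 - 1*3)*(126/5) = (4 - 3)*(126/5) = 1*(126/5) = 126/5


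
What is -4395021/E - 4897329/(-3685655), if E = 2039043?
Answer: -2070888902536/2505069676055 ≈ -0.82668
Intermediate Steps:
-4395021/E - 4897329/(-3685655) = -4395021/2039043 - 4897329/(-3685655) = -4395021*1/2039043 - 4897329*(-1/3685655) = -1465007/679681 + 4897329/3685655 = -2070888902536/2505069676055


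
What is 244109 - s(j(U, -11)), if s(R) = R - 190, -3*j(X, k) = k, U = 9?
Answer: 732886/3 ≈ 2.4430e+5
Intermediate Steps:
j(X, k) = -k/3
s(R) = -190 + R
244109 - s(j(U, -11)) = 244109 - (-190 - ⅓*(-11)) = 244109 - (-190 + 11/3) = 244109 - 1*(-559/3) = 244109 + 559/3 = 732886/3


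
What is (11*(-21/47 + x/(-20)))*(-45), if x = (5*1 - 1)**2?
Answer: 29007/47 ≈ 617.17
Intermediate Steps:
x = 16 (x = (5 - 1)**2 = 4**2 = 16)
(11*(-21/47 + x/(-20)))*(-45) = (11*(-21/47 + 16/(-20)))*(-45) = (11*(-21*1/47 + 16*(-1/20)))*(-45) = (11*(-21/47 - 4/5))*(-45) = (11*(-293/235))*(-45) = -3223/235*(-45) = 29007/47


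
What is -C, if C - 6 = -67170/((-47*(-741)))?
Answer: -47264/11609 ≈ -4.0713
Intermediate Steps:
C = 47264/11609 (C = 6 - 67170/((-47*(-741))) = 6 - 67170/34827 = 6 - 67170*1/34827 = 6 - 22390/11609 = 47264/11609 ≈ 4.0713)
-C = -1*47264/11609 = -47264/11609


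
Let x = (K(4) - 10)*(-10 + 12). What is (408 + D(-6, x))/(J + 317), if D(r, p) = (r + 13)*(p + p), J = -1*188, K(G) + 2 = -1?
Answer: 44/129 ≈ 0.34109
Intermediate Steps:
K(G) = -3 (K(G) = -2 - 1 = -3)
J = -188
x = -26 (x = (-3 - 10)*(-10 + 12) = -13*2 = -26)
D(r, p) = 2*p*(13 + r) (D(r, p) = (13 + r)*(2*p) = 2*p*(13 + r))
(408 + D(-6, x))/(J + 317) = (408 + 2*(-26)*(13 - 6))/(-188 + 317) = (408 + 2*(-26)*7)/129 = (408 - 364)*(1/129) = 44*(1/129) = 44/129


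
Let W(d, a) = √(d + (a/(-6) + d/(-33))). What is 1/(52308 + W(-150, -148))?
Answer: 863082/45146095249 - I*√131538/90292190498 ≈ 1.9118e-5 - 4.0168e-9*I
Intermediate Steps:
W(d, a) = √(-a/6 + 32*d/33) (W(d, a) = √(d + (a*(-⅙) + d*(-1/33))) = √(d + (-a/6 - d/33)) = √(-a/6 + 32*d/33))
1/(52308 + W(-150, -148)) = 1/(52308 + √(-726*(-148) + 4224*(-150))/66) = 1/(52308 + √(107448 - 633600)/66) = 1/(52308 + √(-526152)/66) = 1/(52308 + (2*I*√131538)/66) = 1/(52308 + I*√131538/33)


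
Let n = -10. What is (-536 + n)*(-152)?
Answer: 82992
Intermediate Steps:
(-536 + n)*(-152) = (-536 - 10)*(-152) = -546*(-152) = 82992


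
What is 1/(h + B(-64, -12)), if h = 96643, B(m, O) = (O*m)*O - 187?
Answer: 1/87240 ≈ 1.1463e-5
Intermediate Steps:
B(m, O) = -187 + m*O² (B(m, O) = m*O² - 187 = -187 + m*O²)
1/(h + B(-64, -12)) = 1/(96643 + (-187 - 64*(-12)²)) = 1/(96643 + (-187 - 64*144)) = 1/(96643 + (-187 - 9216)) = 1/(96643 - 9403) = 1/87240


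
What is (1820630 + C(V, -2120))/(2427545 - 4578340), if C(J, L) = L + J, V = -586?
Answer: -1817924/2150795 ≈ -0.84523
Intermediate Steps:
C(J, L) = J + L
(1820630 + C(V, -2120))/(2427545 - 4578340) = (1820630 + (-586 - 2120))/(2427545 - 4578340) = (1820630 - 2706)/(-2150795) = 1817924*(-1/2150795) = -1817924/2150795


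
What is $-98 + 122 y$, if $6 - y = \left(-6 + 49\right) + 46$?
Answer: $-10224$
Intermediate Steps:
$y = -83$ ($y = 6 - \left(\left(-6 + 49\right) + 46\right) = 6 - \left(43 + 46\right) = 6 - 89 = -83$)
$-98 + 122 y = -98 + 122 \left(-83\right) = -98 - 10126 = -10224$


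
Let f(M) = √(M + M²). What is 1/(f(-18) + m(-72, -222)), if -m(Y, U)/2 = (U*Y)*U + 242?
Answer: 208718/1481148919807 - 3*√34/50359063273438 ≈ 1.4092e-7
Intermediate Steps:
m(Y, U) = -484 - 2*Y*U² (m(Y, U) = -2*((U*Y)*U + 242) = -2*(Y*U² + 242) = -2*(242 + Y*U²) = -484 - 2*Y*U²)
1/(f(-18) + m(-72, -222)) = 1/(√(-18*(1 - 18)) + (-484 - 2*(-72)*(-222)²)) = 1/(√(-18*(-17)) + (-484 - 2*(-72)*49284)) = 1/(√306 + (-484 + 7096896)) = 1/(3*√34 + 7096412) = 1/(7096412 + 3*√34)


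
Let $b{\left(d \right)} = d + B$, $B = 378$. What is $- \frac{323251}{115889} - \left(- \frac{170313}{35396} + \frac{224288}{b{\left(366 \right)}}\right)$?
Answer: $- \frac{114232377675511}{381486655092} \approx -299.44$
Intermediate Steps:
$b{\left(d \right)} = 378 + d$ ($b{\left(d \right)} = d + 378 = 378 + d$)
$- \frac{323251}{115889} - \left(- \frac{170313}{35396} + \frac{224288}{b{\left(366 \right)}}\right) = - \frac{323251}{115889} - \left(- \frac{170313}{35396} + \frac{224288}{378 + 366}\right) = \left(-323251\right) \frac{1}{115889} - \left(- \frac{170313}{35396} + \frac{224288}{744}\right) = - \frac{323251}{115889} + \left(\frac{170313}{35396} - \frac{28036}{93}\right) = - \frac{323251}{115889} - \frac{976523147}{3291828} = - \frac{114232377675511}{381486655092}$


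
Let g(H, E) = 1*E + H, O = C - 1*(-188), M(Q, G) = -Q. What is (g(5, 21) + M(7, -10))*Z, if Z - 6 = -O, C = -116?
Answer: -1254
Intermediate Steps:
O = 72 (O = -116 - 1*(-188) = -116 + 188 = 72)
g(H, E) = E + H
Z = -66 (Z = 6 - 1*72 = 6 - 72 = -66)
(g(5, 21) + M(7, -10))*Z = ((21 + 5) - 1*7)*(-66) = (26 - 7)*(-66) = 19*(-66) = -1254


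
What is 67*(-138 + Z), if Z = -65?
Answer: -13601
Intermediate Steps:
67*(-138 + Z) = 67*(-138 - 65) = 67*(-203) = -13601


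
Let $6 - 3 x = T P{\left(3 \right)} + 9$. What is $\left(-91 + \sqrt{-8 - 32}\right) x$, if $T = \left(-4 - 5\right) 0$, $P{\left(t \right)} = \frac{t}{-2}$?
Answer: $91 - 2 i \sqrt{10} \approx 91.0 - 6.3246 i$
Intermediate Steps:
$P{\left(t \right)} = - \frac{t}{2}$ ($P{\left(t \right)} = t \left(- \frac{1}{2}\right) = - \frac{t}{2}$)
$T = 0$ ($T = \left(-9\right) 0 = 0$)
$x = -1$ ($x = 2 - \frac{0 \left(\left(- \frac{1}{2}\right) 3\right) + 9}{3} = 2 - \frac{0 \left(- \frac{3}{2}\right) + 9}{3} = 2 - \frac{0 + 9}{3} = 2 - 3 = -1$)
$\left(-91 + \sqrt{-8 - 32}\right) x = \left(-91 + \sqrt{-8 - 32}\right) \left(-1\right) = \left(-91 + \sqrt{-40}\right) \left(-1\right) = \left(-91 + 2 i \sqrt{10}\right) \left(-1\right) = 91 - 2 i \sqrt{10}$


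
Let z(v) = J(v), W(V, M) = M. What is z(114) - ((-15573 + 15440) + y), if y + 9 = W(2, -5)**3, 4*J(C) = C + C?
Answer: 324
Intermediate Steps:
J(C) = C/2 (J(C) = (C + C)/4 = (2*C)/4 = C/2)
z(v) = v/2
y = -134 (y = -9 + (-5)**3 = -9 - 125 = -134)
z(114) - ((-15573 + 15440) + y) = (1/2)*114 - ((-15573 + 15440) - 134) = 57 - (-133 - 134) = 57 - 1*(-267) = 57 + 267 = 324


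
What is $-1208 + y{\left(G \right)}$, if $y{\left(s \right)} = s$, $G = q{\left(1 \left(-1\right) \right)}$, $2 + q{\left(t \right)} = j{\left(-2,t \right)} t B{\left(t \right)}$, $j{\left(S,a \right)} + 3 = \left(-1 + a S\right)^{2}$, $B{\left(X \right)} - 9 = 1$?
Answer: $-1190$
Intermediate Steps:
$B{\left(X \right)} = 10$ ($B{\left(X \right)} = 9 + 1 = 10$)
$j{\left(S,a \right)} = -3 + \left(-1 + S a\right)^{2}$ ($j{\left(S,a \right)} = -3 + \left(-1 + a S\right)^{2} = -3 + \left(-1 + S a\right)^{2}$)
$q{\left(t \right)} = -2 + 10 t \left(-3 + \left(-1 - 2 t\right)^{2}\right)$ ($q{\left(t \right)} = -2 + \left(-3 + \left(-1 - 2 t\right)^{2}\right) t 10 = -2 + t \left(-3 + \left(-1 - 2 t\right)^{2}\right) 10 = -2 + 10 t \left(-3 + \left(-1 - 2 t\right)^{2}\right)$)
$G = 18$ ($G = -2 + 10 \cdot 1 \left(-1\right) \left(-3 + \left(1 + 2 \cdot 1 \left(-1\right)\right)^{2}\right) = -2 + 10 \left(-1\right) \left(-3 + \left(1 + 2 \left(-1\right)\right)^{2}\right) = -2 + 10 \left(-1\right) \left(-3 + \left(1 - 2\right)^{2}\right) = -2 + 10 \left(-1\right) \left(-3 + \left(-1\right)^{2}\right) = -2 + 10 \left(-1\right) \left(-3 + 1\right) = -2 + 10 \left(-1\right) \left(-2\right) = -2 + 20 = 18$)
$-1208 + y{\left(G \right)} = -1208 + 18 = -1190$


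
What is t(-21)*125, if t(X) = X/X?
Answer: 125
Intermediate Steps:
t(X) = 1
t(-21)*125 = 1*125 = 125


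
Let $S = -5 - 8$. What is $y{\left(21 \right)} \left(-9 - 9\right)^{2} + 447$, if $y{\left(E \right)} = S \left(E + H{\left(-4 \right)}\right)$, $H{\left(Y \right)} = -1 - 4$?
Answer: $-66945$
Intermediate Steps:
$H{\left(Y \right)} = -5$ ($H{\left(Y \right)} = -1 - 4 = -5$)
$S = -13$ ($S = -5 - 8 = -13$)
$y{\left(E \right)} = 65 - 13 E$ ($y{\left(E \right)} = - 13 \left(E - 5\right) = - 13 \left(-5 + E\right) = 65 - 13 E$)
$y{\left(21 \right)} \left(-9 - 9\right)^{2} + 447 = \left(65 - 273\right) \left(-9 - 9\right)^{2} + 447 = \left(65 - 273\right) \left(-18\right)^{2} + 447 = \left(-208\right) 324 + 447 = -67392 + 447 = -66945$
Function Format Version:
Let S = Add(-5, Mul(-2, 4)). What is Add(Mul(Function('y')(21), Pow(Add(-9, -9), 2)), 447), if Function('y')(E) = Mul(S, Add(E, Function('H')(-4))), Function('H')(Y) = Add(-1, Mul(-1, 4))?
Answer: -66945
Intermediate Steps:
Function('H')(Y) = -5 (Function('H')(Y) = Add(-1, -4) = -5)
S = -13 (S = Add(-5, -8) = -13)
Function('y')(E) = Add(65, Mul(-13, E)) (Function('y')(E) = Mul(-13, Add(E, -5)) = Mul(-13, Add(-5, E)) = Add(65, Mul(-13, E)))
Add(Mul(Function('y')(21), Pow(Add(-9, -9), 2)), 447) = Add(Mul(Add(65, Mul(-13, 21)), Pow(Add(-9, -9), 2)), 447) = Add(Mul(Add(65, -273), Pow(-18, 2)), 447) = Add(Mul(-208, 324), 447) = Add(-67392, 447) = -66945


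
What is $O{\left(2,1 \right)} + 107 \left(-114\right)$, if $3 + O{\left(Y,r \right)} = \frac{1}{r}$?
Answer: $-12200$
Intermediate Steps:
$O{\left(Y,r \right)} = -3 + \frac{1}{r}$
$O{\left(2,1 \right)} + 107 \left(-114\right) = \left(-3 + 1^{-1}\right) + 107 \left(-114\right) = \left(-3 + 1\right) - 12198 = -2 - 12198 = -12200$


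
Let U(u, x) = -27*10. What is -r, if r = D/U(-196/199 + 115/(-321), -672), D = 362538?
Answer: 20141/15 ≈ 1342.7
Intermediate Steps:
U(u, x) = -270
r = -20141/15 (r = 362538/(-270) = 362538*(-1/270) = -20141/15 ≈ -1342.7)
-r = -1*(-20141/15) = 20141/15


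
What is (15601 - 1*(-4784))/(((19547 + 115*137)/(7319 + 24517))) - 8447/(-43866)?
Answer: 14234158568377/774278766 ≈ 18384.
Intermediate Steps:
(15601 - 1*(-4784))/(((19547 + 115*137)/(7319 + 24517))) - 8447/(-43866) = (15601 + 4784)/(((19547 + 15755)/31836)) - 8447*(-1/43866) = 20385/((35302*(1/31836))) + 8447/43866 = 20385/(17651/15918) + 8447/43866 = 20385*(15918/17651) + 8447/43866 = 324488430/17651 + 8447/43866 = 14234158568377/774278766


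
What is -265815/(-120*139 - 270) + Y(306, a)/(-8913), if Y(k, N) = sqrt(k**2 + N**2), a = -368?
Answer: 17721/1130 - 2*sqrt(57265)/8913 ≈ 15.629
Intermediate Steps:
Y(k, N) = sqrt(N**2 + k**2)
-265815/(-120*139 - 270) + Y(306, a)/(-8913) = -265815/(-120*139 - 270) + sqrt((-368)**2 + 306**2)/(-8913) = -265815/(-16680 - 270) + sqrt(135424 + 93636)*(-1/8913) = -265815/(-16950) + sqrt(229060)*(-1/8913) = -265815*(-1/16950) + (2*sqrt(57265))*(-1/8913) = 17721/1130 - 2*sqrt(57265)/8913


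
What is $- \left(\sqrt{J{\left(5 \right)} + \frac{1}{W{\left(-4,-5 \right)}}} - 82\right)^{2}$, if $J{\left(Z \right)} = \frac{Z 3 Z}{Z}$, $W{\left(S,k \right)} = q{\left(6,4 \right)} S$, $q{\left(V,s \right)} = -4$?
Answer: $- \frac{107825}{16} + 41 \sqrt{241} \approx -6102.6$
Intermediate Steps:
$W{\left(S,k \right)} = - 4 S$
$J{\left(Z \right)} = 3 Z$ ($J{\left(Z \right)} = \frac{3 Z^{2}}{Z} = 3 Z$)
$- \left(\sqrt{J{\left(5 \right)} + \frac{1}{W{\left(-4,-5 \right)}}} - 82\right)^{2} = - \left(\sqrt{3 \cdot 5 + \frac{1}{\left(-4\right) \left(-4\right)}} - 82\right)^{2} = - \left(\sqrt{15 + \frac{1}{16}} - 82\right)^{2} = - \left(\sqrt{\frac{241}{16}} - 82\right)^{2} = - \left(\frac{\sqrt{241}}{4} - 82\right)^{2} = - \left(-82 + \frac{\sqrt{241}}{4}\right)^{2}$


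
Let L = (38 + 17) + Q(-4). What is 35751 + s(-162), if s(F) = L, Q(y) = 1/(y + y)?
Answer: 286447/8 ≈ 35806.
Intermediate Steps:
Q(y) = 1/(2*y)
L = 439/8 (L = (38 + 17) + (½)/(-4) = 55 + (½)*(-¼) = 55 - ⅛ = 439/8 ≈ 54.875)
s(F) = 439/8
35751 + s(-162) = 35751 + 439/8 = 286447/8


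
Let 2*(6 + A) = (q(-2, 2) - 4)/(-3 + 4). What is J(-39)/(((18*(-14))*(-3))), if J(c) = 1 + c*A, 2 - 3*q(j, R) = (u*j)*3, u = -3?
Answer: 139/252 ≈ 0.55159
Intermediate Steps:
q(j, R) = 2/3 + 3*j (q(j, R) = 2/3 - (-3*j)*3/3 = 2/3 - (-3)*j = 2/3 + 3*j)
A = -32/3 (A = -6 + (((2/3 + 3*(-2)) - 4)/(-3 + 4))/2 = -6 + (((2/3 - 6) - 4)/1)/2 = -6 + ((-16/3 - 4)*1)/2 = -6 + (-28/3*1)/2 = -6 + (1/2)*(-28/3) = -6 - 14/3 = -32/3 ≈ -10.667)
J(c) = 1 - 32*c/3 (J(c) = 1 + c*(-32/3) = 1 - 32*c/3)
J(-39)/(((18*(-14))*(-3))) = (1 - 32/3*(-39))/(((18*(-14))*(-3))) = (1 + 416)/((-252*(-3))) = 417/756 = 417*(1/756) = 139/252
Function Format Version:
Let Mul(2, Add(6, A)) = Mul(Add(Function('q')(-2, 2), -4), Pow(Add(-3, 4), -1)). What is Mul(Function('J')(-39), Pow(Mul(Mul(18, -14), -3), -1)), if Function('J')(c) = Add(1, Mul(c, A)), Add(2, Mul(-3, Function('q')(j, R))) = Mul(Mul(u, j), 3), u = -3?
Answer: Rational(139, 252) ≈ 0.55159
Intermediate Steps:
Function('q')(j, R) = Add(Rational(2, 3), Mul(3, j)) (Function('q')(j, R) = Add(Rational(2, 3), Mul(Rational(-1, 3), Mul(Mul(-3, j), 3))) = Add(Rational(2, 3), Mul(Rational(-1, 3), Mul(-9, j))) = Add(Rational(2, 3), Mul(3, j)))
A = Rational(-32, 3) (A = Add(-6, Mul(Rational(1, 2), Mul(Add(Add(Rational(2, 3), Mul(3, -2)), -4), Pow(Add(-3, 4), -1)))) = Add(-6, Mul(Rational(1, 2), Mul(Add(Add(Rational(2, 3), -6), -4), Pow(1, -1)))) = Add(-6, Mul(Rational(1, 2), Mul(Add(Rational(-16, 3), -4), 1))) = Add(-6, Mul(Rational(1, 2), Mul(Rational(-28, 3), 1))) = Add(-6, Mul(Rational(1, 2), Rational(-28, 3))) = Add(-6, Rational(-14, 3)) = Rational(-32, 3) ≈ -10.667)
Function('J')(c) = Add(1, Mul(Rational(-32, 3), c)) (Function('J')(c) = Add(1, Mul(c, Rational(-32, 3))) = Add(1, Mul(Rational(-32, 3), c)))
Mul(Function('J')(-39), Pow(Mul(Mul(18, -14), -3), -1)) = Mul(Add(1, Mul(Rational(-32, 3), -39)), Pow(Mul(Mul(18, -14), -3), -1)) = Mul(Add(1, 416), Pow(Mul(-252, -3), -1)) = Mul(417, Pow(756, -1)) = Mul(417, Rational(1, 756)) = Rational(139, 252)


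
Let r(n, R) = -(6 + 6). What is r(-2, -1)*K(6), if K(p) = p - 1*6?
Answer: 0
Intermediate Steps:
r(n, R) = -12 (r(n, R) = -1*12 = -12)
K(p) = -6 + p (K(p) = p - 6 = -6 + p)
r(-2, -1)*K(6) = -12*(-6 + 6) = -12*0 = 0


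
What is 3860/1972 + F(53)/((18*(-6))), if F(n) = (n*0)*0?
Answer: 965/493 ≈ 1.9574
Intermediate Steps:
F(n) = 0 (F(n) = 0*0 = 0)
3860/1972 + F(53)/((18*(-6))) = 3860/1972 + 0/((18*(-6))) = 3860*(1/1972) + 0/(-108) = 965/493 + 0*(-1/108) = 965/493 + 0 = 965/493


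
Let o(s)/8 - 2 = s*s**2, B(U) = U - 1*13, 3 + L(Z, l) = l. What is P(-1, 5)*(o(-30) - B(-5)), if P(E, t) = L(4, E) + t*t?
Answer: -4535286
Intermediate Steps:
L(Z, l) = -3 + l
B(U) = -13 + U (B(U) = U - 13 = -13 + U)
o(s) = 16 + 8*s**3 (o(s) = 16 + 8*(s*s**2) = 16 + 8*s**3)
P(E, t) = -3 + E + t**2 (P(E, t) = (-3 + E) + t*t = (-3 + E) + t**2 = -3 + E + t**2)
P(-1, 5)*(o(-30) - B(-5)) = (-3 - 1 + 5**2)*((16 + 8*(-30)**3) - (-13 - 5)) = (-3 - 1 + 25)*((16 + 8*(-27000)) - 1*(-18)) = 21*((16 - 216000) + 18) = 21*(-215984 + 18) = 21*(-215966) = -4535286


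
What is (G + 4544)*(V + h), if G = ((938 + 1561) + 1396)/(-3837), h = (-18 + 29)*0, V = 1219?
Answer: 21248916827/3837 ≈ 5.5379e+6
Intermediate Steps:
h = 0 (h = 11*0 = 0)
G = -3895/3837 (G = (2499 + 1396)*(-1/3837) = 3895*(-1/3837) = -3895/3837 ≈ -1.0151)
(G + 4544)*(V + h) = (-3895/3837 + 4544)*(1219 + 0) = (17431433/3837)*1219 = 21248916827/3837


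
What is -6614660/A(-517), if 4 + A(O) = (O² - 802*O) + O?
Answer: -3307330/340701 ≈ -9.7074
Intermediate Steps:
A(O) = -4 + O² - 801*O (A(O) = -4 + ((O² - 802*O) + O) = -4 + (O² - 801*O) = -4 + O² - 801*O)
-6614660/A(-517) = -6614660/(-4 + (-517)² - 801*(-517)) = -6614660/(-4 + 267289 + 414117) = -6614660/681402 = -6614660*1/681402 = -3307330/340701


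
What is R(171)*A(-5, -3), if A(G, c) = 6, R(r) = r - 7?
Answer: 984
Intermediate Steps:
R(r) = -7 + r
R(171)*A(-5, -3) = (-7 + 171)*6 = 164*6 = 984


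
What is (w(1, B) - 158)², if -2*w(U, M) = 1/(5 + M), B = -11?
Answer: 3591025/144 ≈ 24938.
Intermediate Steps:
w(U, M) = -1/(2*(5 + M))
(w(1, B) - 158)² = (-1/(10 + 2*(-11)) - 158)² = (-1/(10 - 22) - 158)² = (-1/(-12) - 158)² = (-1*(-1/12) - 158)² = (1/12 - 158)² = (-1895/12)² = 3591025/144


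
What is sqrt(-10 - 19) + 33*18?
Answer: 594 + I*sqrt(29) ≈ 594.0 + 5.3852*I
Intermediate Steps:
sqrt(-10 - 19) + 33*18 = sqrt(-29) + 594 = I*sqrt(29) + 594 = 594 + I*sqrt(29)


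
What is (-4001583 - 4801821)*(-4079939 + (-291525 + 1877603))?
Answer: 21954465902844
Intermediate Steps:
(-4001583 - 4801821)*(-4079939 + (-291525 + 1877603)) = -8803404*(-4079939 + 1586078) = -8803404*(-2493861) = 21954465902844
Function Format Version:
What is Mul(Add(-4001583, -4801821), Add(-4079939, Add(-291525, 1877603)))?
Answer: 21954465902844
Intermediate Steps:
Mul(Add(-4001583, -4801821), Add(-4079939, Add(-291525, 1877603))) = Mul(-8803404, Add(-4079939, 1586078)) = Mul(-8803404, -2493861) = 21954465902844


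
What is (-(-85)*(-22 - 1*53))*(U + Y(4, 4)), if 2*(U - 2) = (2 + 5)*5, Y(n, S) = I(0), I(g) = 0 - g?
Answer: -248625/2 ≈ -1.2431e+5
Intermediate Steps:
I(g) = -g
Y(n, S) = 0 (Y(n, S) = -1*0 = 0)
U = 39/2 (U = 2 + ((2 + 5)*5)/2 = 2 + (7*5)/2 = 2 + (1/2)*35 = 2 + 35/2 = 39/2 ≈ 19.500)
(-(-85)*(-22 - 1*53))*(U + Y(4, 4)) = (-(-85)*(-22 - 1*53))*(39/2 + 0) = -(-85)*(-22 - 53)*(39/2) = -(-85)*(-75)*(39/2) = -85*75*(39/2) = -6375*39/2 = -248625/2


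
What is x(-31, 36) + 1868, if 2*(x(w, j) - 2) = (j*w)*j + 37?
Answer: -36399/2 ≈ -18200.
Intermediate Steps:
x(w, j) = 41/2 + w*j**2/2 (x(w, j) = 2 + ((j*w)*j + 37)/2 = 2 + (w*j**2 + 37)/2 = 2 + (37 + w*j**2)/2 = 2 + (37/2 + w*j**2/2) = 41/2 + w*j**2/2)
x(-31, 36) + 1868 = (41/2 + (1/2)*(-31)*36**2) + 1868 = (41/2 + (1/2)*(-31)*1296) + 1868 = (41/2 - 20088) + 1868 = -40135/2 + 1868 = -36399/2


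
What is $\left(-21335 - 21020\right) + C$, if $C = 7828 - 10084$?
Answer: $-44611$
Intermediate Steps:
$C = -2256$ ($C = 7828 - 10084 = -2256$)
$\left(-21335 - 21020\right) + C = \left(-21335 - 21020\right) - 2256 = -42355 - 2256 = -44611$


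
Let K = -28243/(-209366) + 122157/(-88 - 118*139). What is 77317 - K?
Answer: 66739456537043/863111335 ≈ 77324.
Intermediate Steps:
K = -6277448848/863111335 (K = -28243*(-1/209366) + 122157/(-88 - 16402) = 28243/209366 + 122157/(-16490) = 28243/209366 + 122157*(-1/16490) = 28243/209366 - 122157/16490 = -6277448848/863111335 ≈ -7.2730)
77317 - K = 77317 - 1*(-6277448848/863111335) = 77317 + 6277448848/863111335 = 66739456537043/863111335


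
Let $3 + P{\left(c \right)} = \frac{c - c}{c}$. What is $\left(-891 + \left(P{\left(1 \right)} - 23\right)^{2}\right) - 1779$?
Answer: $-1994$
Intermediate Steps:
$P{\left(c \right)} = -3$ ($P{\left(c \right)} = -3 + \frac{c - c}{c} = -3 + \frac{0}{c} = -3 + 0 = -3$)
$\left(-891 + \left(P{\left(1 \right)} - 23\right)^{2}\right) - 1779 = \left(-891 + \left(-3 - 23\right)^{2}\right) - 1779 = \left(-891 + \left(-26\right)^{2}\right) - 1779 = \left(-891 + 676\right) - 1779 = -215 - 1779 = -1994$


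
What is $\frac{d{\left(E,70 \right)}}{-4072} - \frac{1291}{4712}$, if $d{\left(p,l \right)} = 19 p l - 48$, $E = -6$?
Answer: $\frac{4071373}{2398408} \approx 1.6975$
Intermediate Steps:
$d{\left(p,l \right)} = -48 + 19 l p$ ($d{\left(p,l \right)} = 19 l p - 48 = -48 + 19 l p$)
$\frac{d{\left(E,70 \right)}}{-4072} - \frac{1291}{4712} = \frac{-48 + 19 \cdot 70 \left(-6\right)}{-4072} - \frac{1291}{4712} = \left(-48 - 7980\right) \left(- \frac{1}{4072}\right) - \frac{1291}{4712} = \left(-8028\right) \left(- \frac{1}{4072}\right) - \frac{1291}{4712} = \frac{2007}{1018} - \frac{1291}{4712} = \frac{4071373}{2398408}$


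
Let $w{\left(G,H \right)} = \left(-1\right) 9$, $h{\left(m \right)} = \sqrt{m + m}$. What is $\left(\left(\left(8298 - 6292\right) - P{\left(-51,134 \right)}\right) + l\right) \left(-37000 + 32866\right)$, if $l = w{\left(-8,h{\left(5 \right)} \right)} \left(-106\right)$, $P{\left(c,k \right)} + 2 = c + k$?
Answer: $-11901786$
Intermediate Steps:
$P{\left(c,k \right)} = -2 + c + k$ ($P{\left(c,k \right)} = -2 + \left(c + k\right) = -2 + c + k$)
$h{\left(m \right)} = \sqrt{2} \sqrt{m}$ ($h{\left(m \right)} = \sqrt{2 m} = \sqrt{2} \sqrt{m}$)
$w{\left(G,H \right)} = -9$
$l = 954$ ($l = \left(-9\right) \left(-106\right) = 954$)
$\left(\left(\left(8298 - 6292\right) - P{\left(-51,134 \right)}\right) + l\right) \left(-37000 + 32866\right) = \left(\left(\left(8298 - 6292\right) - \left(-2 - 51 + 134\right)\right) + 954\right) \left(-37000 + 32866\right) = \left(\left(\left(8298 - 6292\right) - 81\right) + 954\right) \left(-4134\right) = \left(\left(2006 - 81\right) + 954\right) \left(-4134\right) = \left(1925 + 954\right) \left(-4134\right) = 2879 \left(-4134\right) = -11901786$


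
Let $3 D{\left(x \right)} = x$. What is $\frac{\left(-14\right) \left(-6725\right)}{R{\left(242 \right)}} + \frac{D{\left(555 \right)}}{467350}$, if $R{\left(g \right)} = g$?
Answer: $\frac{4400104727}{11309870} \approx 389.05$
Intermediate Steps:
$D{\left(x \right)} = \frac{x}{3}$
$\frac{\left(-14\right) \left(-6725\right)}{R{\left(242 \right)}} + \frac{D{\left(555 \right)}}{467350} = \frac{\left(-14\right) \left(-6725\right)}{242} + \frac{\frac{1}{3} \cdot 555}{467350} = 94150 \cdot \frac{1}{242} + 185 \cdot \frac{1}{467350} = \frac{47075}{121} + \frac{37}{93470} = \frac{4400104727}{11309870}$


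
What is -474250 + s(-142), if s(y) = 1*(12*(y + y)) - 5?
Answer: -477663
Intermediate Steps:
s(y) = -5 + 24*y (s(y) = 1*(12*(2*y)) - 5 = 1*(24*y) - 5 = 24*y - 5 = -5 + 24*y)
-474250 + s(-142) = -474250 + (-5 + 24*(-142)) = -474250 + (-5 - 3408) = -474250 - 3413 = -477663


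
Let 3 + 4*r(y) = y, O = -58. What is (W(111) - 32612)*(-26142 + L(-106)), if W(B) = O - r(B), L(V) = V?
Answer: 858230856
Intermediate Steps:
r(y) = -¾ + y/4
W(B) = -229/4 - B/4 (W(B) = -58 - (-¾ + B/4) = -58 + (¾ - B/4) = -229/4 - B/4)
(W(111) - 32612)*(-26142 + L(-106)) = ((-229/4 - ¼*111) - 32612)*(-26142 - 106) = ((-229/4 - 111/4) - 32612)*(-26248) = (-85 - 32612)*(-26248) = -32697*(-26248) = 858230856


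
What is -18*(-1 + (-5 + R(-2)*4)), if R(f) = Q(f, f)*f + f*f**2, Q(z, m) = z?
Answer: 396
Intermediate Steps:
R(f) = f**2 + f**3 (R(f) = f*f + f*f**2 = f**2 + f**3)
-18*(-1 + (-5 + R(-2)*4)) = -18*(-1 + (-5 + ((-2)**2*(1 - 2))*4)) = -18*(-1 + (-5 + (4*(-1))*4)) = -18*(-1 + (-5 - 4*4)) = -18*(-1 + (-5 - 16)) = -18*(-1 - 21) = -18*(-22) = 396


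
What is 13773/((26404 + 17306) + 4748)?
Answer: 13773/48458 ≈ 0.28423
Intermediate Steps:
13773/((26404 + 17306) + 4748) = 13773/(43710 + 4748) = 13773/48458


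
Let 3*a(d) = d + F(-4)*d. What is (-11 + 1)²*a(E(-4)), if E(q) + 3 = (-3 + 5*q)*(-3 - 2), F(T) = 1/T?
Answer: 2800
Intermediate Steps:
E(q) = 12 - 25*q (E(q) = -3 + (-3 + 5*q)*(-3 - 2) = -3 + (-3 + 5*q)*(-5) = -3 + (15 - 25*q) = 12 - 25*q)
a(d) = d/4 (a(d) = (d + d/(-4))/3 = (d - d/4)/3 = (3*d/4)/3 = d/4)
(-11 + 1)²*a(E(-4)) = (-11 + 1)²*((12 - 25*(-4))/4) = (-10)²*((12 + 100)/4) = 100*((¼)*112) = 100*28 = 2800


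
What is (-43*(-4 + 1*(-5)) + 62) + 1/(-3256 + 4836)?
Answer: 709421/1580 ≈ 449.00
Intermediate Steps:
(-43*(-4 + 1*(-5)) + 62) + 1/(-3256 + 4836) = (-43*(-4 - 5) + 62) + 1/1580 = (-43*(-9) + 62) + 1/1580 = (387 + 62) + 1/1580 = 449 + 1/1580 = 709421/1580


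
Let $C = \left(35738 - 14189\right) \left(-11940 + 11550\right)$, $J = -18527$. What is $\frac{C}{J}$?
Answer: $\frac{8404110}{18527} \approx 453.61$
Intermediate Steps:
$C = -8404110$ ($C = 21549 \left(-390\right) = -8404110$)
$\frac{C}{J} = - \frac{8404110}{-18527} = \left(-8404110\right) \left(- \frac{1}{18527}\right) = \frac{8404110}{18527}$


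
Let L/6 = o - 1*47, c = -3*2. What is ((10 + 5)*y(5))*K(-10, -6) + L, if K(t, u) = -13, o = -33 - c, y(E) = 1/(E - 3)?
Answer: -1083/2 ≈ -541.50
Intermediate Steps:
y(E) = 1/(-3 + E)
c = -6
o = -27 (o = -33 - 1*(-6) = -33 + 6 = -27)
L = -444 (L = 6*(-27 - 1*47) = 6*(-27 - 47) = 6*(-74) = -444)
((10 + 5)*y(5))*K(-10, -6) + L = ((10 + 5)/(-3 + 5))*(-13) - 444 = (15/2)*(-13) - 444 = -195/2 - 444 = -1083/2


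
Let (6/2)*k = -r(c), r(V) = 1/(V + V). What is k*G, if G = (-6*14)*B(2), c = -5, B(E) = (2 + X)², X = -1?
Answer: -14/5 ≈ -2.8000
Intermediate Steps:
B(E) = 1 (B(E) = (2 - 1)² = 1² = 1)
r(V) = 1/(2*V)
G = -84 (G = -6*14*1 = -84*1 = -84)
k = 1/30 (k = (-1/(2*(-5)))/3 = (-(-1)/(2*5))/3 = (-1*(-⅒))/3 = (⅓)*(⅒) = 1/30 ≈ 0.033333)
k*G = (1/30)*(-84) = -14/5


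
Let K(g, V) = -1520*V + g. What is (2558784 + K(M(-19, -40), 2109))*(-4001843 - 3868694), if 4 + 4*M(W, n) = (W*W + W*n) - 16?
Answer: 20357010151371/4 ≈ 5.0893e+12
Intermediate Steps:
M(W, n) = -5 + W²/4 + W*n/4 (M(W, n) = -1 + ((W*W + W*n) - 16)/4 = -1 + ((W² + W*n) - 16)/4 = -1 + (-16 + W² + W*n)/4 = -1 + (-4 + W²/4 + W*n/4) = -5 + W²/4 + W*n/4)
K(g, V) = g - 1520*V
(2558784 + K(M(-19, -40), 2109))*(-4001843 - 3868694) = (2558784 + ((-5 + (¼)*(-19)² + (¼)*(-19)*(-40)) - 1520*2109))*(-4001843 - 3868694) = (2558784 + ((-5 + (¼)*361 + 190) - 3205680))*(-7870537) = (2558784 + ((-5 + 361/4 + 190) - 3205680))*(-7870537) = (2558784 + (1101/4 - 3205680))*(-7870537) = (2558784 - 12821619/4)*(-7870537) = -2586483/4*(-7870537) = 20357010151371/4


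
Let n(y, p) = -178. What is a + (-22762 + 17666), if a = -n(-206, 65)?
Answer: -4918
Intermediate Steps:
a = 178 (a = -1*(-178) = 178)
a + (-22762 + 17666) = 178 + (-22762 + 17666) = 178 - 5096 = -4918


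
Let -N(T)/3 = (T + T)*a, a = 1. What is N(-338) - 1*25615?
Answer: -23587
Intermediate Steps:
N(T) = -6*T (N(T) = -3*(T + T) = -3*2*T = -6*T)
N(-338) - 1*25615 = -6*(-338) - 1*25615 = 2028 - 25615 = -23587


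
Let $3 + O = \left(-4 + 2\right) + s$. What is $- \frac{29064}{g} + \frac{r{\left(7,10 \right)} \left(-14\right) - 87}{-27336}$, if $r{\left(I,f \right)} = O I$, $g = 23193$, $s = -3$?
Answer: $- \frac{5298425}{4143816} \approx -1.2786$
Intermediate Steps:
$O = -8$ ($O = -3 + \left(\left(-4 + 2\right) - 3\right) = -3 - 5 = -8$)
$r{\left(I,f \right)} = - 8 I$
$- \frac{29064}{g} + \frac{r{\left(7,10 \right)} \left(-14\right) - 87}{-27336} = - \frac{29064}{23193} + \frac{\left(-8\right) 7 \left(-14\right) - 87}{-27336} = \left(-29064\right) \frac{1}{23193} + \left(\left(-56\right) \left(-14\right) - 87\right) \left(- \frac{1}{27336}\right) = - \frac{9688}{7731} + \left(784 - 87\right) \left(- \frac{1}{27336}\right) = - \frac{9688}{7731} + 697 \left(- \frac{1}{27336}\right) = - \frac{9688}{7731} - \frac{41}{1608} = - \frac{5298425}{4143816}$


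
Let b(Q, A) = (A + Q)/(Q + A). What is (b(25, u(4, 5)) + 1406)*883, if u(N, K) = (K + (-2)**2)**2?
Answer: 1242381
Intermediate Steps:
u(N, K) = (4 + K)**2 (u(N, K) = (K + 4)**2 = (4 + K)**2)
b(Q, A) = 1 (b(Q, A) = (A + Q)/(A + Q) = 1)
(b(25, u(4, 5)) + 1406)*883 = (1 + 1406)*883 = 1407*883 = 1242381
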